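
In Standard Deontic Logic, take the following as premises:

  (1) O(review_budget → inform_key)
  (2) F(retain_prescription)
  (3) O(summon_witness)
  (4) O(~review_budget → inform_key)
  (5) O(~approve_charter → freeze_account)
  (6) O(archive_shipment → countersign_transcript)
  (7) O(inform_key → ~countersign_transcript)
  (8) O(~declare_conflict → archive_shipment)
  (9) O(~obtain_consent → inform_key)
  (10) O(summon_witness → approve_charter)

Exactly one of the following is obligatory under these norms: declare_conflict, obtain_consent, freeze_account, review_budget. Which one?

declare_conflict

Premises 1 and 4 cover both cases: O(review_budget → inform_key) and O(~review_budget → inform_key). Since review_budget ∨ ~review_budget is a tautology, O(inform_key) follows.
With premise 7, O(inform_key → ~countersign_transcript), the K-axiom yields O(~countersign_transcript).
The contrapositive of premise 6 (O(archive_shipment → countersign_transcript)) is O(~countersign_transcript → ~archive_shipment), and O(~countersign_transcript) is already established, so O(~archive_shipment).
Premise 8, O(~declare_conflict → archive_shipment), contraposes to O(~archive_shipment → declare_conflict); with O(~archive_shipment) we get O(declare_conflict).
So O(declare_conflict) holds — declare_conflict is obligatory. None of the other listed options is made obligatory by any chain of premises.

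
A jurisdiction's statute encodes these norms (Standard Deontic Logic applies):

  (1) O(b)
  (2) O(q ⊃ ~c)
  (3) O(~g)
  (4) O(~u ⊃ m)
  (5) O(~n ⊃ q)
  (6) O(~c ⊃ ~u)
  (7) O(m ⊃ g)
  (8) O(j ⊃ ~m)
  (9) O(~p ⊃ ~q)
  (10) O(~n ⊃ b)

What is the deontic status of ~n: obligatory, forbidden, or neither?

From premise 3 we have O(~g).
Premise 7, O(m ⊃ g), contraposes to O(~g ⊃ ~m); with O(~g) we get O(~m).
Premise 4, O(~u ⊃ m), contraposes to O(~m ⊃ u); with O(~m) we get O(u).
Premise 6 is O(~c ⊃ ~u); contrapositively O(u ⊃ c). Since O(u) holds, K gives O(c).
Premise 2 is O(q ⊃ ~c); contrapositively O(c ⊃ ~q). Since O(c) holds, K gives O(~q).
Premise 5, O(~n ⊃ q), contraposes to O(~q ⊃ n); with O(~q) we get O(n).
Premises 1, 8, 9, 10 do not contribute to this derivation.
Thus O(n), which is F(~n): ~n is forbidden.

Forbidden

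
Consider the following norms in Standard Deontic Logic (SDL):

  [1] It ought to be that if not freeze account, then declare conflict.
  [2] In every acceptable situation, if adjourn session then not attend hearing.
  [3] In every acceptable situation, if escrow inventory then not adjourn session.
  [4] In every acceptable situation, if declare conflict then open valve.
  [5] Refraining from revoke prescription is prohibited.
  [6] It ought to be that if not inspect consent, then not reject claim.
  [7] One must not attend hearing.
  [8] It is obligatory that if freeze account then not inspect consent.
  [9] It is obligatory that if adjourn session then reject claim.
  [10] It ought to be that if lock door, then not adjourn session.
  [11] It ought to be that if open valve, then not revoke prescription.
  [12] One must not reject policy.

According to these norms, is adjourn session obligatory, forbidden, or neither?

F(¬revoke_prescription) at premise 5 means O(revoke_prescription).
Premise 11, O(open_valve → ¬revoke_prescription), contraposes to O(revoke_prescription → ¬open_valve); with O(revoke_prescription) we get O(¬open_valve).
Premise 4, O(declare_conflict → open_valve), contraposes to O(¬open_valve → ¬declare_conflict); with O(¬open_valve) we get O(¬declare_conflict).
The contrapositive of premise 1 (O(¬freeze_account → declare_conflict)) is O(¬declare_conflict → freeze_account), and O(¬declare_conflict) is already established, so O(freeze_account).
Applying K to premise 8 (O(freeze_account → ¬inspect_consent)) and O(freeze_account) yields O(¬inspect_consent).
Applying K to premise 6 (O(¬inspect_consent → ¬reject_claim)) and O(¬inspect_consent) yields O(¬reject_claim).
Premise 9, O(adjourn_session → reject_claim), contraposes to O(¬reject_claim → ¬adjourn_session); with O(¬reject_claim) we get O(¬adjourn_session).
Premises 2, 3, 7, 10, 12 do not contribute to this derivation.
Thus O(¬adjourn_session), which is F(adjourn_session): adjourn_session is forbidden.

Forbidden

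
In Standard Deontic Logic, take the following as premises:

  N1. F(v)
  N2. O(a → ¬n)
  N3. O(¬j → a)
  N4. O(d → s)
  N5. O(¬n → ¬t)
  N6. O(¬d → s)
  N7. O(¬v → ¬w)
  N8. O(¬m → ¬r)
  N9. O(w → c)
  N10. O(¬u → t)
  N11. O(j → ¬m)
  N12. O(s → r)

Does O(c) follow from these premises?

No

Premise 9 is O(w → c), but O(w) is not derivable from the premises, so it does not yield O(c).
No other premise forces O(c). An ideal world satisfying every premise can still have c false, so O(c) is not derivable.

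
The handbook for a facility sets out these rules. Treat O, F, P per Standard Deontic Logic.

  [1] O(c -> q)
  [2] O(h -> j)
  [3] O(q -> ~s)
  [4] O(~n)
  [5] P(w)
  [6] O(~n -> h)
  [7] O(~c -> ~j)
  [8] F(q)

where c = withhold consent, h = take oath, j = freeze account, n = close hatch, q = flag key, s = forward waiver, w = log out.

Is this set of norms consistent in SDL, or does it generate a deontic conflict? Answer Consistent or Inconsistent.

F(q) at premise 8 means O(~q).
Premise 1, O(c -> q), contraposes to O(~q -> ~c); with O(~q) we get O(~c).
From O(~c) and premise 7, O(~c -> ~j), we obtain O(~j).
Premise 2, O(h -> j), contraposes to O(~j -> ~h); with O(~j) we get O(~h).
Premise 6 is O(~n -> h); contrapositively O(~h -> n). Since O(~h) holds, K gives O(n).
However, premise 4 gives O(~n).
We now have both O(n) and O(~n) — n is simultaneously obligatory and forbidden, violating the D-axiom.

Inconsistent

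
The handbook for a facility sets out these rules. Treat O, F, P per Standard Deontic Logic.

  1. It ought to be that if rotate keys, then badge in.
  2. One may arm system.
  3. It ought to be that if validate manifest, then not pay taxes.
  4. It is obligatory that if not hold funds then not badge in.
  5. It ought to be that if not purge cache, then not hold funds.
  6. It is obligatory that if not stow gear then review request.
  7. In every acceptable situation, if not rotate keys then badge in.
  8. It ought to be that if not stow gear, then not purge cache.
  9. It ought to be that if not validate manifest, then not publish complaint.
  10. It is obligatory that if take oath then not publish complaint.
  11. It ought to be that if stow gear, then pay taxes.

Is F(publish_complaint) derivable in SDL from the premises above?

Premises 7 and 1 are O(¬rotate_keys → badge_in) and O(rotate_keys → badge_in); every ideal world satisfies ¬rotate_keys or rotate_keys, so in either case badge_in holds — hence O(badge_in).
Premise 4 is O(¬hold_funds → ¬badge_in); contrapositively O(badge_in → hold_funds). Since O(badge_in) holds, K gives O(hold_funds).
Premise 5, O(¬purge_cache → ¬hold_funds), contraposes to O(hold_funds → purge_cache); with O(hold_funds) we get O(purge_cache).
The contrapositive of premise 8 (O(¬stow_gear → ¬purge_cache)) is O(purge_cache → stow_gear), and O(purge_cache) is already established, so O(stow_gear).
Applying K to premise 11 (O(stow_gear → pay_taxes)) and O(stow_gear) yields O(pay_taxes).
Premise 3, O(validate_manifest → ¬pay_taxes), contraposes to O(pay_taxes → ¬validate_manifest); with O(pay_taxes) we get O(¬validate_manifest).
From O(¬validate_manifest) and premise 9, O(¬validate_manifest → ¬publish_complaint), we obtain O(¬publish_complaint).
Premises 2, 6, 10 do not contribute to this derivation.
So O(¬publish_complaint) holds, i.e. F(publish_complaint). The claim follows.

Yes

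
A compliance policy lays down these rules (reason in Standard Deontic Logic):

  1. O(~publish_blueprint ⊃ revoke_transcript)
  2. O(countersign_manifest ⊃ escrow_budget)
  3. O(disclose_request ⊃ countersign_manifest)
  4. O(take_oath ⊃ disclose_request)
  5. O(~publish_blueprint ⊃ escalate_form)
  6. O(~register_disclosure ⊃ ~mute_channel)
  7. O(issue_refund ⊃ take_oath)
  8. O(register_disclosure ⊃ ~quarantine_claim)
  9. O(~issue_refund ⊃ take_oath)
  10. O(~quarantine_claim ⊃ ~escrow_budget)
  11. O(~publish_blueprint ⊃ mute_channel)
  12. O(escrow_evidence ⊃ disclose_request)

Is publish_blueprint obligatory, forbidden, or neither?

Obligatory

Premises 9 and 7 cover both cases: O(~issue_refund ⊃ take_oath) and O(issue_refund ⊃ take_oath). Since ~issue_refund ∨ issue_refund is a tautology, O(take_oath) follows.
Applying K to premise 4 (O(take_oath ⊃ disclose_request)) and O(take_oath) yields O(disclose_request).
From O(disclose_request) and premise 3, O(disclose_request ⊃ countersign_manifest), we obtain O(countersign_manifest).
Premise 2 is O(countersign_manifest ⊃ escrow_budget); since O(countersign_manifest), deontic closure gives O(escrow_budget).
Premise 10 is O(~quarantine_claim ⊃ ~escrow_budget); contrapositively O(escrow_budget ⊃ quarantine_claim). Since O(escrow_budget) holds, K gives O(quarantine_claim).
The contrapositive of premise 8 (O(register_disclosure ⊃ ~quarantine_claim)) is O(quarantine_claim ⊃ ~register_disclosure), and O(quarantine_claim) is already established, so O(~register_disclosure).
Premise 6 is O(~register_disclosure ⊃ ~mute_channel); since O(~register_disclosure), deontic closure gives O(~mute_channel).
Premise 11, O(~publish_blueprint ⊃ mute_channel), contraposes to O(~mute_channel ⊃ publish_blueprint); with O(~mute_channel) we get O(publish_blueprint).
Premises 1, 5, 12 do not contribute to this derivation.
Hence publish_blueprint is obligatory.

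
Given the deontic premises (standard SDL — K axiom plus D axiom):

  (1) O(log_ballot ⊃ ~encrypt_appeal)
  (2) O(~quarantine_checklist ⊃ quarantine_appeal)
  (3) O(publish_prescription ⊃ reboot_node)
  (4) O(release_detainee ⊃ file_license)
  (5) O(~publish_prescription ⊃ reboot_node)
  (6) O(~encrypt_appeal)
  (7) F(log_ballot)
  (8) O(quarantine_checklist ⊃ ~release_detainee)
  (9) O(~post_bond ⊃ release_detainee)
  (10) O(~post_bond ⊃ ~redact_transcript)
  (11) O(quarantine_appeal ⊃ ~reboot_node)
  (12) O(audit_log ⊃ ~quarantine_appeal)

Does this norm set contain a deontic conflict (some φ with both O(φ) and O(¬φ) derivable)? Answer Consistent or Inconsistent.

Consistent

Premise 1 is O(log_ballot ⊃ ~encrypt_appeal); even if O(~encrypt_appeal) held, inferring O(log_ballot) would be affirming the consequent — invalid.
So O(log_ballot) is not derivable, and the apparent clash with O(~log_ballot) does not arise.
A world satisfying every obligation exists (e.g. audit_log=false, encrypt_appeal=false, file_license=false, log_ballot=false, post_bond=true, publish_prescription=false, quarantine_appeal=false, quarantine_checklist=true, reboot_node=true, redact_transcript=false, release_detainee=false); no atom is both obligatory and forbidden, so the set is consistent.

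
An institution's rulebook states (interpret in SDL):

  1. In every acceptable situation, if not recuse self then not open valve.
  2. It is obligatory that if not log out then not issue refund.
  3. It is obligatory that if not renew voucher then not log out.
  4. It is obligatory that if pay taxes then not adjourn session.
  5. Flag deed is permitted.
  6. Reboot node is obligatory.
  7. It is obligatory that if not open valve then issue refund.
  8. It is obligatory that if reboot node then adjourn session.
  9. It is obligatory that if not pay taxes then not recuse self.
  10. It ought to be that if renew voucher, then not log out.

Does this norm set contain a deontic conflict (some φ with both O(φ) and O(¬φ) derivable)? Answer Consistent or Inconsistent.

Inconsistent

By case analysis on renew_voucher: premise 10 gives O(renew_voucher → ¬log_out) and premise 3 gives O(¬renew_voucher → ¬log_out), so O(¬log_out) either way.
With premise 2, O(¬log_out → ¬issue_refund), the K-axiom yields O(¬issue_refund).
Premise 7, O(¬open_valve → issue_refund), contraposes to O(¬issue_refund → open_valve); with O(¬issue_refund) we get O(open_valve).
Premise 1, O(¬recuse_self → ¬open_valve), contraposes to O(open_valve → recuse_self); with O(open_valve) we get O(recuse_self).
The contrapositive of premise 9 (O(¬pay_taxes → ¬recuse_self)) is O(recuse_self → pay_taxes), and O(recuse_self) is already established, so O(pay_taxes).
From O(pay_taxes) and premise 4, O(pay_taxes → ¬adjourn_session), we obtain O(¬adjourn_session).
The contrapositive of premise 8 (O(reboot_node → adjourn_session)) is O(¬adjourn_session → ¬reboot_node), and O(¬adjourn_session) is already established, so O(¬reboot_node).
Yet premise 6 states O(reboot_node).
We now have both O(¬reboot_node) and O(reboot_node) — reboot_node is simultaneously obligatory and forbidden, violating the D-axiom.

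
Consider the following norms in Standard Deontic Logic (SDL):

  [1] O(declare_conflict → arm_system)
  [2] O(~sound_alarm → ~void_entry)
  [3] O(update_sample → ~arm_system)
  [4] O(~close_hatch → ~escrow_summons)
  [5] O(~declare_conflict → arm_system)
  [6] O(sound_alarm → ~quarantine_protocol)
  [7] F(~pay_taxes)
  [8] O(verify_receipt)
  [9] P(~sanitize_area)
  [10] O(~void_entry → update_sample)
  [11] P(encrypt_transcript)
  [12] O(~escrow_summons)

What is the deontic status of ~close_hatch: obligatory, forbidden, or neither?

Neither

Premise 4 is O(~close_hatch → ~escrow_summons); even if O(~escrow_summons) held, inferring O(~close_hatch) would be affirming the consequent — invalid.
No premise or chain of K-axiom applications forces O(~close_hatch), and none forces O(close_hatch). So ~close_hatch is neither obligatory nor forbidden under these norms.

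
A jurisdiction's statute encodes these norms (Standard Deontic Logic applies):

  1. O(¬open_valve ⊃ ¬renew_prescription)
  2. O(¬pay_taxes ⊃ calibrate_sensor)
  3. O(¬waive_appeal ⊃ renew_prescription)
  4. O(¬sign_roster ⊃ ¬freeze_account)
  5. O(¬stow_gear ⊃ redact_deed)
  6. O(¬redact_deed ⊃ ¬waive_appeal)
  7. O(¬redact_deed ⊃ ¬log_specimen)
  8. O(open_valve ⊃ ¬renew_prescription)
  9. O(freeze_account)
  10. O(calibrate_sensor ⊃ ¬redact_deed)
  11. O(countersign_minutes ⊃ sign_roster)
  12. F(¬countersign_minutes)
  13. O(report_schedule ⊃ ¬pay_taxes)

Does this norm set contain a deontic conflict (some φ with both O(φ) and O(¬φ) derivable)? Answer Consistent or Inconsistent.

Premise 4 is O(¬sign_roster ⊃ ¬freeze_account), but O(¬sign_roster) is not derivable from the premises, so it does not yield O(¬freeze_account).
So O(¬freeze_account) is not derivable, and the apparent clash with O(freeze_account) does not arise.
A world satisfying every obligation exists (e.g. calibrate_sensor=false, countersign_minutes=true, freeze_account=true, log_specimen=false, open_valve=false, pay_taxes=true, redact_deed=true, renew_prescription=false, report_schedule=false, sign_roster=true, stow_gear=false, waive_appeal=true); no atom is both obligatory and forbidden, so the set is consistent.

Consistent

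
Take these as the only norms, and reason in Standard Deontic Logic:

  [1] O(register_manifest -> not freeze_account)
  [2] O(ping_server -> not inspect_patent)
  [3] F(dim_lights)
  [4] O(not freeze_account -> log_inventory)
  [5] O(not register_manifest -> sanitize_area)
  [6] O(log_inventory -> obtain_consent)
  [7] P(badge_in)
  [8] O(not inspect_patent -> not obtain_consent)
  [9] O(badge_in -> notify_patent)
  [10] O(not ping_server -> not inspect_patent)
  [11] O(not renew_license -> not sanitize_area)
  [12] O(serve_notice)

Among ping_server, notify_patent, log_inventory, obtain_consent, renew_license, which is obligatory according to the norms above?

Premises 10 and 2 cover both cases: O(not ping_server -> not inspect_patent) and O(ping_server -> not inspect_patent). Since not ping_server ∨ ping_server is a tautology, O(not inspect_patent) follows.
Premise 8 is O(not inspect_patent -> not obtain_consent); since O(not inspect_patent), deontic closure gives O(not obtain_consent).
The contrapositive of premise 6 (O(log_inventory -> obtain_consent)) is O(not obtain_consent -> not log_inventory), and O(not obtain_consent) is already established, so O(not log_inventory).
Premise 4, O(not freeze_account -> log_inventory), contraposes to O(not log_inventory -> freeze_account); with O(not log_inventory) we get O(freeze_account).
Premise 1 is O(register_manifest -> not freeze_account); contrapositively O(freeze_account -> not register_manifest). Since O(freeze_account) holds, K gives O(not register_manifest).
From O(not register_manifest) and premise 5, O(not register_manifest -> sanitize_area), we obtain O(sanitize_area).
The contrapositive of premise 11 (O(not renew_license -> not sanitize_area)) is O(sanitize_area -> renew_license), and O(sanitize_area) is already established, so O(renew_license).
So O(renew_license) holds — renew_license is obligatory. None of the other listed options is made obligatory by any chain of premises.

renew_license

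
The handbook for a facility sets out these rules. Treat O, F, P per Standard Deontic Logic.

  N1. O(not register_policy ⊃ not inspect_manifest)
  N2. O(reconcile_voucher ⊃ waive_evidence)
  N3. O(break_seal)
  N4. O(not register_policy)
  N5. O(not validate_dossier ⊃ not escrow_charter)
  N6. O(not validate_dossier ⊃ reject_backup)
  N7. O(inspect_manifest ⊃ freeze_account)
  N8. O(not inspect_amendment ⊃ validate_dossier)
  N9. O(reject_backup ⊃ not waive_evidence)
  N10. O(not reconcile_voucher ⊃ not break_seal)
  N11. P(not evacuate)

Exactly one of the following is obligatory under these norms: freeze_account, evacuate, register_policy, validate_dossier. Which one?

validate_dossier

From premise 3 we have O(break_seal).
Premise 10, O(not reconcile_voucher ⊃ not break_seal), contraposes to O(break_seal ⊃ reconcile_voucher); with O(break_seal) we get O(reconcile_voucher).
Applying K to premise 2 (O(reconcile_voucher ⊃ waive_evidence)) and O(reconcile_voucher) yields O(waive_evidence).
Premise 9, O(reject_backup ⊃ not waive_evidence), contraposes to O(waive_evidence ⊃ not reject_backup); with O(waive_evidence) we get O(not reject_backup).
Premise 6, O(not validate_dossier ⊃ reject_backup), contraposes to O(not reject_backup ⊃ validate_dossier); with O(not reject_backup) we get O(validate_dossier).
So O(validate_dossier) holds — validate_dossier is obligatory. None of the other listed options is made obligatory by any chain of premises.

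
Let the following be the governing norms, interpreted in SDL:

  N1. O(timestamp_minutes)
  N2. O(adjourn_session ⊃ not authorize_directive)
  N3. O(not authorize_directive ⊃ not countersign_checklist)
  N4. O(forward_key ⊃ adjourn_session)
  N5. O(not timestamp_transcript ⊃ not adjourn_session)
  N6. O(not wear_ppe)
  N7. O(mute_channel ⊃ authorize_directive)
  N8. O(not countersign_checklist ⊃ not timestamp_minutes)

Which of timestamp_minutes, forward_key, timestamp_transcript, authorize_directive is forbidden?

forward_key

From premise 1 we have O(timestamp_minutes).
Premise 8, O(not countersign_checklist ⊃ not timestamp_minutes), contraposes to O(timestamp_minutes ⊃ countersign_checklist); with O(timestamp_minutes) we get O(countersign_checklist).
Premise 3 is O(not authorize_directive ⊃ not countersign_checklist); contrapositively O(countersign_checklist ⊃ authorize_directive). Since O(countersign_checklist) holds, K gives O(authorize_directive).
Premise 2 is O(adjourn_session ⊃ not authorize_directive); contrapositively O(authorize_directive ⊃ not adjourn_session). Since O(authorize_directive) holds, K gives O(not adjourn_session).
The contrapositive of premise 4 (O(forward_key ⊃ adjourn_session)) is O(not adjourn_session ⊃ not forward_key), and O(not adjourn_session) is already established, so O(not forward_key).
So O(not forward_key) holds, i.e. forward_key is forbidden. None of the other listed options is forbidden under the premises.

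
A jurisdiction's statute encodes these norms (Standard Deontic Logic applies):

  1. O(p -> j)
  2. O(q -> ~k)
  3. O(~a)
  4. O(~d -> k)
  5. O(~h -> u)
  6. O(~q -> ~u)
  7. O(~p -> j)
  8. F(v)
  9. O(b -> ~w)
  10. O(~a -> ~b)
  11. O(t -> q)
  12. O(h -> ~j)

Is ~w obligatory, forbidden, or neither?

Neither

Premise 9 is O(b -> ~w), but O(b) is not derivable from the premises, so it does not yield O(~w).
No premise or chain of K-axiom applications forces O(~w), and none forces O(w). So ~w is neither obligatory nor forbidden under these norms.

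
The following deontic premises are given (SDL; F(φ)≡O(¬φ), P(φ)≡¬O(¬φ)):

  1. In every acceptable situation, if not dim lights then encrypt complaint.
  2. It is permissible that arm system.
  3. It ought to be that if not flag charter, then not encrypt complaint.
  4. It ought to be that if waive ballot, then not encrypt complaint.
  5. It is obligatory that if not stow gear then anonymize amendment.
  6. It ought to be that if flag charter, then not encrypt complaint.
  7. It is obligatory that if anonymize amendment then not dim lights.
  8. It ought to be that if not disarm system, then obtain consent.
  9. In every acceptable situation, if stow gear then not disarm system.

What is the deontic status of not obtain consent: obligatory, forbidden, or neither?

Forbidden

Premises 3 and 6 cover both cases: O(¬flag_charter → ¬encrypt_complaint) and O(flag_charter → ¬encrypt_complaint). Since ¬flag_charter ∨ flag_charter is a tautology, O(¬encrypt_complaint) follows.
The contrapositive of premise 1 (O(¬dim_lights → encrypt_complaint)) is O(¬encrypt_complaint → dim_lights), and O(¬encrypt_complaint) is already established, so O(dim_lights).
Premise 7 is O(anonymize_amendment → ¬dim_lights); contrapositively O(dim_lights → ¬anonymize_amendment). Since O(dim_lights) holds, K gives O(¬anonymize_amendment).
Premise 5 is O(¬stow_gear → anonymize_amendment); contrapositively O(¬anonymize_amendment → stow_gear). Since O(¬anonymize_amendment) holds, K gives O(stow_gear).
With premise 9, O(stow_gear → ¬disarm_system), the K-axiom yields O(¬disarm_system).
With premise 8, O(¬disarm_system → obtain_consent), the K-axiom yields O(obtain_consent).
Premises 2, 4 do not contribute to this derivation.
Thus O(obtain_consent), which is F(¬obtain_consent): ¬obtain_consent is forbidden.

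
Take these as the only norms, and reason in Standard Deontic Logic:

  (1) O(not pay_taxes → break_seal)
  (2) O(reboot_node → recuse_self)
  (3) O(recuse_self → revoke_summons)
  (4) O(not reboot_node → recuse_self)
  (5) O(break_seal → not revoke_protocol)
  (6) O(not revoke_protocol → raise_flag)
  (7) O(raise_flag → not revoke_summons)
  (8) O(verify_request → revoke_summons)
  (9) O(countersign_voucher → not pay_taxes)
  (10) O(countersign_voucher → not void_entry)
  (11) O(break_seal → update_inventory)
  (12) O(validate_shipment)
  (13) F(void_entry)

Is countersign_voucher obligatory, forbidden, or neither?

By case analysis on reboot_node: premise 2 gives O(reboot_node → recuse_self) and premise 4 gives O(not reboot_node → recuse_self), so O(recuse_self) either way.
With premise 3, O(recuse_self → revoke_summons), the K-axiom yields O(revoke_summons).
Premise 7 is O(raise_flag → not revoke_summons); contrapositively O(revoke_summons → not raise_flag). Since O(revoke_summons) holds, K gives O(not raise_flag).
Premise 6, O(not revoke_protocol → raise_flag), contraposes to O(not raise_flag → revoke_protocol); with O(not raise_flag) we get O(revoke_protocol).
Premise 5 is O(break_seal → not revoke_protocol); contrapositively O(revoke_protocol → not break_seal). Since O(revoke_protocol) holds, K gives O(not break_seal).
Premise 1 is O(not pay_taxes → break_seal); contrapositively O(not break_seal → pay_taxes). Since O(not break_seal) holds, K gives O(pay_taxes).
Premise 9, O(countersign_voucher → not pay_taxes), contraposes to O(pay_taxes → not countersign_voucher); with O(pay_taxes) we get O(not countersign_voucher).
Premises 8, 10, 11, 12, 13 do not contribute to this derivation.
Thus O(not countersign_voucher), which is F(countersign_voucher): countersign_voucher is forbidden.

Forbidden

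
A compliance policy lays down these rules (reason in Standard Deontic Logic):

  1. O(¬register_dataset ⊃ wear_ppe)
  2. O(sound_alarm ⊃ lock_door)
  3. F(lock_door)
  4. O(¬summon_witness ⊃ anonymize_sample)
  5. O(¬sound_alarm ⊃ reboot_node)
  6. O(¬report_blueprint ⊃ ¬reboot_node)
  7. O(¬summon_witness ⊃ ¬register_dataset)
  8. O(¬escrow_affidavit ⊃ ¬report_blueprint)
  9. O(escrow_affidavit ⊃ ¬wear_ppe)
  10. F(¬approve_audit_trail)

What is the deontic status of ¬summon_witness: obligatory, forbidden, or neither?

Forbidden

F(lock_door) at premise 3 means O(¬lock_door).
Premise 2, O(sound_alarm ⊃ lock_door), contraposes to O(¬lock_door ⊃ ¬sound_alarm); with O(¬lock_door) we get O(¬sound_alarm).
From O(¬sound_alarm) and premise 5, O(¬sound_alarm ⊃ reboot_node), we obtain O(reboot_node).
Premise 6, O(¬report_blueprint ⊃ ¬reboot_node), contraposes to O(reboot_node ⊃ report_blueprint); with O(reboot_node) we get O(report_blueprint).
The contrapositive of premise 8 (O(¬escrow_affidavit ⊃ ¬report_blueprint)) is O(report_blueprint ⊃ escrow_affidavit), and O(report_blueprint) is already established, so O(escrow_affidavit).
Premise 9 is O(escrow_affidavit ⊃ ¬wear_ppe); since O(escrow_affidavit), deontic closure gives O(¬wear_ppe).
Premise 1, O(¬register_dataset ⊃ wear_ppe), contraposes to O(¬wear_ppe ⊃ register_dataset); with O(¬wear_ppe) we get O(register_dataset).
Premise 7 is O(¬summon_witness ⊃ ¬register_dataset); contrapositively O(register_dataset ⊃ summon_witness). Since O(register_dataset) holds, K gives O(summon_witness).
Premises 4, 10 do not contribute to this derivation.
Thus O(summon_witness), which is F(¬summon_witness): ¬summon_witness is forbidden.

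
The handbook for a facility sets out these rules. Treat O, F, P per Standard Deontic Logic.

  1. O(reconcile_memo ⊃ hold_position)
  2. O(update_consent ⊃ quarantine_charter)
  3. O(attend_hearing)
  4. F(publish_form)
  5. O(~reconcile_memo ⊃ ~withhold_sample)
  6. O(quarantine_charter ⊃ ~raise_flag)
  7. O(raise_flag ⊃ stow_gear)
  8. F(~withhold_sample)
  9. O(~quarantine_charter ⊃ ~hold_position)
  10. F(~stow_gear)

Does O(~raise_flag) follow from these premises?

Yes

F(~withhold_sample) at premise 8 means O(withhold_sample).
The contrapositive of premise 5 (O(~reconcile_memo ⊃ ~withhold_sample)) is O(withhold_sample ⊃ reconcile_memo), and O(withhold_sample) is already established, so O(reconcile_memo).
From O(reconcile_memo) and premise 1, O(reconcile_memo ⊃ hold_position), we obtain O(hold_position).
Premise 9, O(~quarantine_charter ⊃ ~hold_position), contraposes to O(hold_position ⊃ quarantine_charter); with O(hold_position) we get O(quarantine_charter).
From O(quarantine_charter) and premise 6, O(quarantine_charter ⊃ ~raise_flag), we obtain O(~raise_flag).
Premises 2, 3, 4, 7, 10 do not contribute to this derivation.
So O(~raise_flag) follows.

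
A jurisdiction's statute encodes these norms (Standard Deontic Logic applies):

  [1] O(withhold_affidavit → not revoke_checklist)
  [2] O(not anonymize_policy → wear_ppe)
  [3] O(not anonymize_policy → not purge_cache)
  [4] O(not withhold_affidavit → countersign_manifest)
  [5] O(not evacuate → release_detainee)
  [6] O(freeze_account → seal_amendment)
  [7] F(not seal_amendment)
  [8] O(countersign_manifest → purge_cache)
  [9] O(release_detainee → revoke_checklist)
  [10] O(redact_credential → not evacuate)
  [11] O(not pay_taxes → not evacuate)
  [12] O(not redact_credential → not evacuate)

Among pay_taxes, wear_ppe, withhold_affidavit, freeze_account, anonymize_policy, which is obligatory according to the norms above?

Premises 12 and 10 are O(not redact_credential → not evacuate) and O(redact_credential → not evacuate); every ideal world satisfies not redact_credential or redact_credential, so in either case not evacuate holds — hence O(not evacuate).
From O(not evacuate) and premise 5, O(not evacuate → release_detainee), we obtain O(release_detainee).
With premise 9, O(release_detainee → revoke_checklist), the K-axiom yields O(revoke_checklist).
Premise 1 is O(withhold_affidavit → not revoke_checklist); contrapositively O(revoke_checklist → not withhold_affidavit). Since O(revoke_checklist) holds, K gives O(not withhold_affidavit).
From O(not withhold_affidavit) and premise 4, O(not withhold_affidavit → countersign_manifest), we obtain O(countersign_manifest).
From O(countersign_manifest) and premise 8, O(countersign_manifest → purge_cache), we obtain O(purge_cache).
Premise 3, O(not anonymize_policy → not purge_cache), contraposes to O(purge_cache → anonymize_policy); with O(purge_cache) we get O(anonymize_policy).
So O(anonymize_policy) holds — anonymize_policy is obligatory. None of the other listed options is made obligatory by any chain of premises.

anonymize_policy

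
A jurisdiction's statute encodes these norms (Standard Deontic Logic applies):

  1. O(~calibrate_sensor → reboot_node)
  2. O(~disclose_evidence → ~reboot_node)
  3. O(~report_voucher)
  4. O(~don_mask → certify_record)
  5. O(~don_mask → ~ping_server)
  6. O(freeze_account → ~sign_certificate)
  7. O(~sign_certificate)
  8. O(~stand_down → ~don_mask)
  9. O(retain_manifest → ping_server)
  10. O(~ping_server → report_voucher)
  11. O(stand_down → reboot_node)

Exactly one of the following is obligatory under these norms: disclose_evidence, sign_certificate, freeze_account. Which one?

Premise 3 gives O(~report_voucher).
Premise 10 is O(~ping_server → report_voucher); contrapositively O(~report_voucher → ping_server). Since O(~report_voucher) holds, K gives O(ping_server).
Premise 5 is O(~don_mask → ~ping_server); contrapositively O(ping_server → don_mask). Since O(ping_server) holds, K gives O(don_mask).
Premise 8, O(~stand_down → ~don_mask), contraposes to O(don_mask → stand_down); with O(don_mask) we get O(stand_down).
From O(stand_down) and premise 11, O(stand_down → reboot_node), we obtain O(reboot_node).
Premise 2, O(~disclose_evidence → ~reboot_node), contraposes to O(reboot_node → disclose_evidence); with O(reboot_node) we get O(disclose_evidence).
So O(disclose_evidence) holds — disclose_evidence is obligatory. None of the other listed options is made obligatory by any chain of premises.

disclose_evidence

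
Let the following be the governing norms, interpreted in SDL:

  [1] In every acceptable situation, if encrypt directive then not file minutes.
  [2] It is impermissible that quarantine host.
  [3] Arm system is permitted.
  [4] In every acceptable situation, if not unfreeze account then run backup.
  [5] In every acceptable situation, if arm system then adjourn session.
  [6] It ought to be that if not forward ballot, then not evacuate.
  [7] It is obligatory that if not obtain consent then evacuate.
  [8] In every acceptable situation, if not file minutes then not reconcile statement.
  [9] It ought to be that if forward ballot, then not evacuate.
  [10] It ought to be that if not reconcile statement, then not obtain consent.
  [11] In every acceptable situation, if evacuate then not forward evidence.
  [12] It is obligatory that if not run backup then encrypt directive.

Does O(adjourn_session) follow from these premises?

Premise 5 is O(arm_system → adjourn_session), but O(arm_system) is not derivable from the premises (the permission P(arm_system) asserts only ¬O(¬arm_system), not O(arm_system)), so it does not yield O(adjourn_session).
No other premise forces O(adjourn_session). An ideal world satisfying every premise can still have adjourn_session false, so O(adjourn_session) is not derivable.

No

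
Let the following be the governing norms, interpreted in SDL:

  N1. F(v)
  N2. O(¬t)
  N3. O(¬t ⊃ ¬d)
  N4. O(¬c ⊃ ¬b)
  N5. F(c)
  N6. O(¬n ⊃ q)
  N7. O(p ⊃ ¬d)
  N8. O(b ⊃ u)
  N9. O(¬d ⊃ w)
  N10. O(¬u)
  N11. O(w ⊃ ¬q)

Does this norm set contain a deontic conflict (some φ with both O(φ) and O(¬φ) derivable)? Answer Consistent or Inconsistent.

Consistent

Premise 8 is O(b ⊃ u), but O(b) is not derivable from the premises, so it does not yield O(u).
So O(u) is not derivable, and the apparent clash with O(¬u) does not arise.
A world satisfying every obligation exists (e.g. b=false, c=false, d=false, n=true, p=false, q=false, t=false, u=false, v=false, w=true); no atom is both obligatory and forbidden, so the set is consistent.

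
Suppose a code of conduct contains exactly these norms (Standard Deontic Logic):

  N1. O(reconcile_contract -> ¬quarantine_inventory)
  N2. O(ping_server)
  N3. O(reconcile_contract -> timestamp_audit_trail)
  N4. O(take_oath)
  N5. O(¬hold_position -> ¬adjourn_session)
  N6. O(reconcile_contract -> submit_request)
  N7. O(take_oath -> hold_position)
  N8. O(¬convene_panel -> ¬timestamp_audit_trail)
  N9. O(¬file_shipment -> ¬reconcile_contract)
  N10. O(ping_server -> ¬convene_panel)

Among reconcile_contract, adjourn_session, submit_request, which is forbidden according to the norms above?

reconcile_contract

From premise 2 we have O(ping_server).
Premise 10 is O(ping_server -> ¬convene_panel); since O(ping_server), deontic closure gives O(¬convene_panel).
Applying K to premise 8 (O(¬convene_panel -> ¬timestamp_audit_trail)) and O(¬convene_panel) yields O(¬timestamp_audit_trail).
Premise 3, O(reconcile_contract -> timestamp_audit_trail), contraposes to O(¬timestamp_audit_trail -> ¬reconcile_contract); with O(¬timestamp_audit_trail) we get O(¬reconcile_contract).
So O(¬reconcile_contract) holds, i.e. reconcile_contract is forbidden. None of the other listed options is forbidden under the premises.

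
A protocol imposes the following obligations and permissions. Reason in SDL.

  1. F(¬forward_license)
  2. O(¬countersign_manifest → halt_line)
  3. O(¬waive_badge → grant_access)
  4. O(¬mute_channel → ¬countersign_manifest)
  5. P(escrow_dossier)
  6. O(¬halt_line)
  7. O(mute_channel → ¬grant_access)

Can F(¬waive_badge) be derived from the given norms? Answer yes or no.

Yes

From premise 6 we have O(¬halt_line).
The contrapositive of premise 2 (O(¬countersign_manifest → halt_line)) is O(¬halt_line → countersign_manifest), and O(¬halt_line) is already established, so O(countersign_manifest).
The contrapositive of premise 4 (O(¬mute_channel → ¬countersign_manifest)) is O(countersign_manifest → mute_channel), and O(countersign_manifest) is already established, so O(mute_channel).
Premise 7 is O(mute_channel → ¬grant_access); since O(mute_channel), deontic closure gives O(¬grant_access).
The contrapositive of premise 3 (O(¬waive_badge → grant_access)) is O(¬grant_access → waive_badge), and O(¬grant_access) is already established, so O(waive_badge).
Premises 1, 5 do not contribute to this derivation.
So O(waive_badge) holds, i.e. F(¬waive_badge). The claim follows.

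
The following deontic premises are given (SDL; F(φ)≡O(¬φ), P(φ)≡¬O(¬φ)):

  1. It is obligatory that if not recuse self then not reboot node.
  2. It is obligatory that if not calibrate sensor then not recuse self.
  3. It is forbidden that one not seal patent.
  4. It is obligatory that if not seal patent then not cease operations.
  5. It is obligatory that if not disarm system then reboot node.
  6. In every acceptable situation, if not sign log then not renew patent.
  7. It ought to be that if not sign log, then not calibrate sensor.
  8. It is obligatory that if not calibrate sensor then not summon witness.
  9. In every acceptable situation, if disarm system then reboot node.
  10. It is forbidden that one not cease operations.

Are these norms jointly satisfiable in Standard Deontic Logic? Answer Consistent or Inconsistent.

Premise 4 is O(¬seal_patent → ¬cease_operations), but O(¬seal_patent) is not derivable from the premises, so it does not yield O(¬cease_operations).
So O(¬cease_operations) is not derivable, and the apparent clash with O(cease_operations) does not arise.
A world satisfying every obligation exists (e.g. calibrate_sensor=true, cease_operations=true, disarm_system=false, reboot_node=true, recuse_self=true, renew_patent=false, seal_patent=true, sign_log=true, summon_witness=false); no atom is both obligatory and forbidden, so the set is consistent.

Consistent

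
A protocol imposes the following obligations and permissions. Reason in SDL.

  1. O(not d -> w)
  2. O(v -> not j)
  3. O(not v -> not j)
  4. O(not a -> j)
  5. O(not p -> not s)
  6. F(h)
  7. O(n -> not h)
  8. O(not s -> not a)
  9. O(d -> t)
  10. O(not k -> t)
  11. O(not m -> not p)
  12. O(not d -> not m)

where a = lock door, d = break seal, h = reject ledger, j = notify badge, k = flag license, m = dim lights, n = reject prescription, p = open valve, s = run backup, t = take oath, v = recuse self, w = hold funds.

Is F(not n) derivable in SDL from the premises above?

No

Premise 7 is O(n -> not h); even if O(not h) held, inferring O(n) would be affirming the consequent — invalid.
No other premise forces O(n). An ideal world satisfying every premise can still have not n true, so F(not n) is not derivable.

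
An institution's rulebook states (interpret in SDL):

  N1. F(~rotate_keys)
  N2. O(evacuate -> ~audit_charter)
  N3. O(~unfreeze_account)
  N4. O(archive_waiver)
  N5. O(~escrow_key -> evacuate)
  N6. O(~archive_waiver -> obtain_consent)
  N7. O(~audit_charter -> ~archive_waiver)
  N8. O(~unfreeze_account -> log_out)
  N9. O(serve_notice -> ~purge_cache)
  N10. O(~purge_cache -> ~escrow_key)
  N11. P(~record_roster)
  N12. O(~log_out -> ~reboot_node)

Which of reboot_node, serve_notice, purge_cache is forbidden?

Premise 4 gives O(archive_waiver).
The contrapositive of premise 7 (O(~audit_charter -> ~archive_waiver)) is O(archive_waiver -> audit_charter), and O(archive_waiver) is already established, so O(audit_charter).
Premise 2 is O(evacuate -> ~audit_charter); contrapositively O(audit_charter -> ~evacuate). Since O(audit_charter) holds, K gives O(~evacuate).
Premise 5, O(~escrow_key -> evacuate), contraposes to O(~evacuate -> escrow_key); with O(~evacuate) we get O(escrow_key).
Premise 10, O(~purge_cache -> ~escrow_key), contraposes to O(escrow_key -> purge_cache); with O(escrow_key) we get O(purge_cache).
Premise 9 is O(serve_notice -> ~purge_cache); contrapositively O(purge_cache -> ~serve_notice). Since O(purge_cache) holds, K gives O(~serve_notice).
So O(~serve_notice) holds, i.e. serve_notice is forbidden. None of the other listed options is forbidden under the premises.

serve_notice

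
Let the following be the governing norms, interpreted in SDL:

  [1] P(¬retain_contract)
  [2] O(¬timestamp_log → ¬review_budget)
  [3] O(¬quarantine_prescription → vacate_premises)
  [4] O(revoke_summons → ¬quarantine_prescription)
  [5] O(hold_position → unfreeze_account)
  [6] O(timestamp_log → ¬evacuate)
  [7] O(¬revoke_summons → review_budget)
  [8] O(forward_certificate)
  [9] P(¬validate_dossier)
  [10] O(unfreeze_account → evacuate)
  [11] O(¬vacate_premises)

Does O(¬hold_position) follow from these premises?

Yes

Premise 11 states O(¬vacate_premises) outright.
Premise 3, O(¬quarantine_prescription → vacate_premises), contraposes to O(¬vacate_premises → quarantine_prescription); with O(¬vacate_premises) we get O(quarantine_prescription).
Premise 4 is O(revoke_summons → ¬quarantine_prescription); contrapositively O(quarantine_prescription → ¬revoke_summons). Since O(quarantine_prescription) holds, K gives O(¬revoke_summons).
Premise 7 is O(¬revoke_summons → review_budget); since O(¬revoke_summons), deontic closure gives O(review_budget).
Premise 2 is O(¬timestamp_log → ¬review_budget); contrapositively O(review_budget → timestamp_log). Since O(review_budget) holds, K gives O(timestamp_log).
From O(timestamp_log) and premise 6, O(timestamp_log → ¬evacuate), we obtain O(¬evacuate).
The contrapositive of premise 10 (O(unfreeze_account → evacuate)) is O(¬evacuate → ¬unfreeze_account), and O(¬evacuate) is already established, so O(¬unfreeze_account).
The contrapositive of premise 5 (O(hold_position → unfreeze_account)) is O(¬unfreeze_account → ¬hold_position), and O(¬unfreeze_account) is already established, so O(¬hold_position).
Premises 1, 8, 9 do not contribute to this derivation.
So O(¬hold_position) follows.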